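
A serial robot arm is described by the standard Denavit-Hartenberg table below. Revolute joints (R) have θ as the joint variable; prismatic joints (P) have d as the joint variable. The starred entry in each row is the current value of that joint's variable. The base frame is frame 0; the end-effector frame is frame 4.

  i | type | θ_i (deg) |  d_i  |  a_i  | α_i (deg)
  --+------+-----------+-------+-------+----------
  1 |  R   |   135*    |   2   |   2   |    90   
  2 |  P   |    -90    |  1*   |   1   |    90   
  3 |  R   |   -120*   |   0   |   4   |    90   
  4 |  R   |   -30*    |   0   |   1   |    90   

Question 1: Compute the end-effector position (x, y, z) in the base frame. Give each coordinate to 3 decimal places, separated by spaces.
-4.040 -0.505 3.433

after link 1: o_1 = (-1.4142, 1.4142, 2.0000)
after link 2: o_2 = (-0.7071, 2.1213, 1.0000)
after link 3: o_3 = (-3.1566, -0.3282, 3.0000)
after link 4: o_4 = (-4.0405, -0.5049, 3.4330)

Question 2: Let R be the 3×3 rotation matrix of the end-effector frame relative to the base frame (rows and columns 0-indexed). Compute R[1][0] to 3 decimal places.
-0.177

End-effector x-axis (col 0 of R) = (-0.8839,-0.1768,0.4330)
R[1][0] = -0.1768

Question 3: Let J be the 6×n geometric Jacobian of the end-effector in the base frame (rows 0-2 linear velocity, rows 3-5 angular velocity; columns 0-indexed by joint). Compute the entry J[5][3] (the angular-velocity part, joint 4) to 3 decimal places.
0.866

axis z_3 = (0.3536,0.3536,0.8660); lever o_n−o_3 = (-0.8839,-0.1768,0.4330)
cross product → J_v[:, 3] = (0.3062,-0.9186,0.2500)
J_ω[:, 3] = z_3
entry J[5][3] = 0.8660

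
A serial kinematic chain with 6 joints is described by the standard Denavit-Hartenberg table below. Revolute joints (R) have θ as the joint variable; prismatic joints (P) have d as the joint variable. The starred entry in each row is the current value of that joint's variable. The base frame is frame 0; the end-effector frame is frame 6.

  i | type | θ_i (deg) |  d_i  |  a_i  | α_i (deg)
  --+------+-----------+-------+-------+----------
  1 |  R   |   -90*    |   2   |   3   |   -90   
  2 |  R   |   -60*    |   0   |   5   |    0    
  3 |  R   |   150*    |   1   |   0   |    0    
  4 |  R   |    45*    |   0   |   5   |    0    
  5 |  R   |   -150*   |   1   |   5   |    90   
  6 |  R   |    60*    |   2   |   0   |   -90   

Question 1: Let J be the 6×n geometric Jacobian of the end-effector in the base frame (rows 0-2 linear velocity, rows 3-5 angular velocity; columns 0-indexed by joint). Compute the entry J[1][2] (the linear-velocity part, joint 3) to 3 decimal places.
0.310

axis z_2 = (1.0000,0.0000,0.0000); lever o_n−o_2 = (2.0000,-0.7765,-0.3096)
cross product → J_v[:, 2] = (0.0000,0.3096,-0.7765)
J_ω[:, 2] = z_2
entry J[1][2] = 0.3096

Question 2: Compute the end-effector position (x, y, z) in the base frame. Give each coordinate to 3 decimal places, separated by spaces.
after link 1: o_1 = (0.0000, -3.0000, 2.0000)
after link 2: o_2 = (0.0000, -5.5000, 6.3301)
after link 3: o_3 = (1.0000, -5.5000, 6.3301)
after link 4: o_4 = (1.0000, -1.9645, 2.7946)
after link 5: o_5 = (2.0000, -6.7941, 4.0887)
after link 6: o_6 = (2.0000, -6.2765, 6.0205)

2.000 -6.276 6.021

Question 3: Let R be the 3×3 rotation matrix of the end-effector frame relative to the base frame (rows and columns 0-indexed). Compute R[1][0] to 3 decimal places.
End-effector x-axis (col 0 of R) = (0.8660,-0.4830,0.1294)
R[1][0] = -0.4830

-0.483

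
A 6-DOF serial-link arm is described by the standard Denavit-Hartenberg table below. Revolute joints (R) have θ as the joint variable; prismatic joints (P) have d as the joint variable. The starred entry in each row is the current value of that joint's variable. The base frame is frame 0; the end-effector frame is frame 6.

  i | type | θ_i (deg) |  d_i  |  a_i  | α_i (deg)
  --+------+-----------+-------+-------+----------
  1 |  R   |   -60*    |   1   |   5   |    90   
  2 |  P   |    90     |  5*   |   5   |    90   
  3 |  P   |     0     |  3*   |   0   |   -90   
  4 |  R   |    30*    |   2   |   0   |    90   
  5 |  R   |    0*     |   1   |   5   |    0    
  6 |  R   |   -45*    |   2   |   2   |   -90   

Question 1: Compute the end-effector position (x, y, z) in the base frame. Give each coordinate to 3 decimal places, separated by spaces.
-1.142 -9.194 13.055

after link 1: o_1 = (2.5000, -4.3301, 1.0000)
after link 2: o_2 = (-1.8301, -6.8301, 6.0000)
after link 3: o_3 = (-0.3301, -9.4282, 6.0000)
after link 4: o_4 = (-2.0622, -10.4282, 6.0000)
after link 5: o_5 = (-2.8792, -9.0131, 10.8301)
after link 6: o_6 = (-1.1419, -9.1937, 13.0549)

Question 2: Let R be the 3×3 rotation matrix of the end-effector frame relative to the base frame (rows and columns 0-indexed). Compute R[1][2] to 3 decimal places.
End-effector z-axis (col 2 of R) = (-0.7891,-0.0474,0.6124)
R[1][2] = -0.0474

-0.047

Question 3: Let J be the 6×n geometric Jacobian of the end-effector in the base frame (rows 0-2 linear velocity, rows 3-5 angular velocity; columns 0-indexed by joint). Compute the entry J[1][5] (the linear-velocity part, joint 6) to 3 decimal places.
axis z_5 = (0.4330,-0.7500,0.5000); lever o_n−o_5 = (1.7372,-0.1805,2.2247)
cross product → J_v[:, 5] = (-1.5783,-0.0947,1.2247)
J_ω[:, 5] = z_5
entry J[1][5] = -0.0947

-0.095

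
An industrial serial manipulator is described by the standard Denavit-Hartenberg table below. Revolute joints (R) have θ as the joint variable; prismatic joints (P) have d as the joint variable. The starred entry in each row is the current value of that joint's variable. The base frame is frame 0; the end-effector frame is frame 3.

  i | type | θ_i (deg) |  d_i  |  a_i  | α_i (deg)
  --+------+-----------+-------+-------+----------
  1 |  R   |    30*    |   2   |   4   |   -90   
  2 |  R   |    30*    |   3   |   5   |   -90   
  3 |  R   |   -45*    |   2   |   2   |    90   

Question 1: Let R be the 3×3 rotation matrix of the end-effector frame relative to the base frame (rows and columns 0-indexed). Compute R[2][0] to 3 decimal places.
-0.354

End-effector x-axis (col 0 of R) = (0.1768,0.9186,-0.3536)
R[2][0] = -0.3536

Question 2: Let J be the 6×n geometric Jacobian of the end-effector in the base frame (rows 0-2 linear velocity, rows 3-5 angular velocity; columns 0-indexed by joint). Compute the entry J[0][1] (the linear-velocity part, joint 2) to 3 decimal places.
axis z_1 = (-0.5000,0.8660,0.0000); lever o_n−o_1 = (1.7375,6.1003,-4.9392)
cross product → J_v[:, 1] = (-4.2774,-2.4696,-4.5549)
J_ω[:, 1] = z_1
entry J[0][1] = -4.2774

-4.277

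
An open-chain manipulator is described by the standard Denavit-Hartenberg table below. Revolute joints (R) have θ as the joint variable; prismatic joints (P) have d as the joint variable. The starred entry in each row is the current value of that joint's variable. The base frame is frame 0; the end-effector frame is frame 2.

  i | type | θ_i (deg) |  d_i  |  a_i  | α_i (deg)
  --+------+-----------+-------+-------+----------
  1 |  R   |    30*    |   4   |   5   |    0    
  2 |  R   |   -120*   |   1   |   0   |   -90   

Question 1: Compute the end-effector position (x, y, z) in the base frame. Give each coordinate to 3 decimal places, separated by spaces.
after link 1: o_1 = (4.3301, 2.5000, 4.0000)
after link 2: o_2 = (4.3301, 2.5000, 5.0000)

4.330 2.500 5.000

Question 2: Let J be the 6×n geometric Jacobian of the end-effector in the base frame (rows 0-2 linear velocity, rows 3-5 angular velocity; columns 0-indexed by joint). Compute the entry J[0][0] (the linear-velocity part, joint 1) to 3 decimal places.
-2.500

axis z_0 = ẑ; lever o_n−o_0 = (4.3301,2.5000,5.0000)
cross product → J_v[:, 0] = (-2.5000,4.3301,0.0000)
J_ω[:, 0] = z_0
entry J[0][0] = -2.5000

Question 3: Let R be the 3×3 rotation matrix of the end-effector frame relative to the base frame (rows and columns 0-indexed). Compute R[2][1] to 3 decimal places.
End-effector y-axis (col 1 of R) = (0.0000,0.0000,-1.0000)
R[2][1] = -1.0000

-1.000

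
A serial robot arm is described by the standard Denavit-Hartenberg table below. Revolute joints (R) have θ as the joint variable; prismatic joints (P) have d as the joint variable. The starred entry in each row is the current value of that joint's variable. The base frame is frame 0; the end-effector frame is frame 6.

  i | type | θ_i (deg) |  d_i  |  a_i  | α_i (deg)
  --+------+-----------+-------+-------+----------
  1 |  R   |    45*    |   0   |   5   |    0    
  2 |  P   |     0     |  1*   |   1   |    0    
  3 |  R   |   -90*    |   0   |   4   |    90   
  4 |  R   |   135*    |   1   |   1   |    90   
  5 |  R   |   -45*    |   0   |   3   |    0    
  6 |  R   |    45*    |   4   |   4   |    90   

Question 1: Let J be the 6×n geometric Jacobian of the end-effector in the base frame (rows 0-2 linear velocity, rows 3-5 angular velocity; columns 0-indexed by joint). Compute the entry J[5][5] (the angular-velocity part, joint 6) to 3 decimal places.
axis z_5 = (0.5000,-0.5000,0.7071); lever o_n−o_5 = (0.0000,-0.0000,5.6569)
cross product → J_v[:, 5] = (-2.8284,-2.8284,-0.0000)
J_ω[:, 5] = z_5
entry J[5][5] = 0.7071

0.707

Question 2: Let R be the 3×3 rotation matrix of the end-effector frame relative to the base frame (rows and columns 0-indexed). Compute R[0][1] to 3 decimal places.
End-effector y-axis (col 1 of R) = (0.5000,-0.5000,0.7071)
R[0][1] = 0.5000

0.500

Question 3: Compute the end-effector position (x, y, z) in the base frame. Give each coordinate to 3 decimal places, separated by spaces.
6.303 3.768 8.864

after link 1: o_1 = (3.5355, 3.5355, 0.0000)
after link 2: o_2 = (4.2426, 4.2426, 1.0000)
after link 3: o_3 = (7.0711, 1.4142, 1.0000)
after link 4: o_4 = (5.8640, 1.2071, 1.7071)
after link 5: o_5 = (6.3033, 3.7678, 3.2071)
after link 6: o_6 = (6.3033, 3.7678, 8.8640)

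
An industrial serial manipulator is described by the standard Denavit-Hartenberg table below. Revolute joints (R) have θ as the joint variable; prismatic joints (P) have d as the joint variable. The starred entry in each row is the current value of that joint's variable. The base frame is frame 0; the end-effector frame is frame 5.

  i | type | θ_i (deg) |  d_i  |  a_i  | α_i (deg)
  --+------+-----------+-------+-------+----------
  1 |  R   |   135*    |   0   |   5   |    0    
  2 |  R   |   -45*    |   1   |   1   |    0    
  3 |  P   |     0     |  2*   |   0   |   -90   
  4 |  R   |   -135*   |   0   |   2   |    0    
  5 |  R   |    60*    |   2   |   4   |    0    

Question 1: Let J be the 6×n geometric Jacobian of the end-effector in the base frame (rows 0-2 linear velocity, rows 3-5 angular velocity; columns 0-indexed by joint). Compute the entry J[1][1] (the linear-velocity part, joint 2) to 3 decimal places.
-2.000

axis z_1 = (0.0000,0.0000,1.0000); lever o_n−o_1 = (-2.0000,0.6211,8.2779)
cross product → J_v[:, 1] = (-0.6211,-2.0000,0.0000)
J_ω[:, 1] = z_1
entry J[1][1] = -2.0000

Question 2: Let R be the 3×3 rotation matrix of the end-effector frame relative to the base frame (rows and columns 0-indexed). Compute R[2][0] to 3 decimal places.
End-effector x-axis (col 0 of R) = (0.0000,0.2588,0.9659)
R[2][0] = 0.9659

0.966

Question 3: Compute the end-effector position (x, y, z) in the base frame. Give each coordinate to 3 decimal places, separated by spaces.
-5.536 4.157 8.278

after link 1: o_1 = (-3.5355, 3.5355, 0.0000)
after link 2: o_2 = (-3.5355, 4.5355, 1.0000)
after link 3: o_3 = (-3.5355, 4.5355, 3.0000)
after link 4: o_4 = (-3.5355, 3.1213, 4.4142)
after link 5: o_5 = (-5.5355, 4.1566, 8.2779)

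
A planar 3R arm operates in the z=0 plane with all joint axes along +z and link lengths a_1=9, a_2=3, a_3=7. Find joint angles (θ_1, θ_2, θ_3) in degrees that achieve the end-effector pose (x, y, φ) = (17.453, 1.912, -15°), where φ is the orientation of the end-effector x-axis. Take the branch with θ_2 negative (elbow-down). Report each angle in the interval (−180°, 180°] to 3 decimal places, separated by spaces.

30.005 -45.013 0.009

wrist centre = target − a_3·(cos φ, sin φ) = (10.6915, 3.7237)
cos θ_2 = (128.1748−9²−3²)/(2·9·3) = 0.7069; θ_2 = -45.0135° (elbow-down)
β = atan2(3.7237,10.6915) = 19.2026°; ψ = atan2(-2.1218,11.1208) = -10.8020°
θ_1 = β − ψ = 30.0047°
θ_3 = φ − θ_1 − θ_2 = 0.0088° (wrapped to (-180°,180°])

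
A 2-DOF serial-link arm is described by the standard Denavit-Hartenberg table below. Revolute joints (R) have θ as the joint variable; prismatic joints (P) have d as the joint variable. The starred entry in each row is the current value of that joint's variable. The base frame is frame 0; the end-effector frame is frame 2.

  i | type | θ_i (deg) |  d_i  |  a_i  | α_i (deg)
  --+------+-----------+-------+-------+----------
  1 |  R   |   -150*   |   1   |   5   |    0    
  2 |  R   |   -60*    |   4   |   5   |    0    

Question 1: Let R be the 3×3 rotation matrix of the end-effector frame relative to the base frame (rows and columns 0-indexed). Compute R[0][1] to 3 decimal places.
End-effector y-axis (col 1 of R) = (-0.5000,-0.8660,0.0000)
R[0][1] = -0.5000

-0.500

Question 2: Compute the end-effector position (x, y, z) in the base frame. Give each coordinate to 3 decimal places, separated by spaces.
-8.660 0.000 5.000

after link 1: o_1 = (-4.3301, -2.5000, 1.0000)
after link 2: o_2 = (-8.6603, 0.0000, 5.0000)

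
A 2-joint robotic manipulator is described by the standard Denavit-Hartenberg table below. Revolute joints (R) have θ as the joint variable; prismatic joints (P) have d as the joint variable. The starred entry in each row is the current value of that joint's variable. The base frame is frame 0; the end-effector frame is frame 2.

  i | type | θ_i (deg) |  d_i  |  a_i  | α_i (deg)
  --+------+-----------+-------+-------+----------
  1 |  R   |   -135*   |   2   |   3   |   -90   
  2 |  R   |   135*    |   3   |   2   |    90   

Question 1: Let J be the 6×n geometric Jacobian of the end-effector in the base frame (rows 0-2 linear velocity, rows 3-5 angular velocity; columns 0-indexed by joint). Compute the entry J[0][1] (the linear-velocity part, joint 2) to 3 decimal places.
axis z_1 = (0.7071,-0.7071,0.0000); lever o_n−o_1 = (3.1213,-1.1213,-1.4142)
cross product → J_v[:, 1] = (1.0000,1.0000,1.4142)
J_ω[:, 1] = z_1
entry J[0][1] = 1.0000

1.000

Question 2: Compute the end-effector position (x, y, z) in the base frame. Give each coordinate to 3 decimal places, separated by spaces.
after link 1: o_1 = (-2.1213, -2.1213, 2.0000)
after link 2: o_2 = (1.0000, -3.2426, 0.5858)

1.000 -3.243 0.586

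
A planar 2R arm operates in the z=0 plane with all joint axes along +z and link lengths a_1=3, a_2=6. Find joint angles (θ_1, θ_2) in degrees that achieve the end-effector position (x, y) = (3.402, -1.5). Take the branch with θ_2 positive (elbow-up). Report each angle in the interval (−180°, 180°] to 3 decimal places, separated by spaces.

cos θ_2 = (13.8236−3²−6²)/(2·3·6) = -0.8660; θ_2 = 149.9983° (elbow-up)
β = atan2(-1.5000,3.4020) = -23.7935°; ψ = atan2(3.0001,-2.1961) = 126.2036°
θ_1 = β − ψ = -149.9971°

-149.997 149.998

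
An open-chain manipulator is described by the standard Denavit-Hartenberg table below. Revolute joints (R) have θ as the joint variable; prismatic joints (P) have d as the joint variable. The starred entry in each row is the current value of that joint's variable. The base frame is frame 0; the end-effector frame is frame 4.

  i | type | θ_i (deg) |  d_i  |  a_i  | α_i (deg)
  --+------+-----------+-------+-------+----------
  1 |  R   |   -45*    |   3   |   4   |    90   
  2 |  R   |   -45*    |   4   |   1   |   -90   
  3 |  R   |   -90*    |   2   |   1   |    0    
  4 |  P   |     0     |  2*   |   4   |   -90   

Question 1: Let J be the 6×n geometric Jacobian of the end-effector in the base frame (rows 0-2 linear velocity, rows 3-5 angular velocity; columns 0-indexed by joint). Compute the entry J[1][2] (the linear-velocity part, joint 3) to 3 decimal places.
axis z_2 = (0.5000,-0.5000,0.7071); lever o_n−o_2 = (-1.5355,-5.5355,2.8284)
cross product → J_v[:, 2] = (2.5000,-2.5000,-3.5355)
J_ω[:, 2] = z_2
entry J[1][2] = -2.5000

-2.500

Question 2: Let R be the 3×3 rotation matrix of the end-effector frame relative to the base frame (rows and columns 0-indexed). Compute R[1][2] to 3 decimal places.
-0.500

End-effector z-axis (col 2 of R) = (0.5000,-0.5000,-0.7071)
R[1][2] = -0.5000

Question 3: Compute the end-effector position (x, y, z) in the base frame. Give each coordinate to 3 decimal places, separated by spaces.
-1.036 -11.692 5.121

after link 1: o_1 = (2.8284, -2.8284, 3.0000)
after link 2: o_2 = (0.5000, -6.1569, 2.2929)
after link 3: o_3 = (0.7929, -7.8640, 3.7071)
after link 4: o_4 = (-1.0355, -11.6924, 5.1213)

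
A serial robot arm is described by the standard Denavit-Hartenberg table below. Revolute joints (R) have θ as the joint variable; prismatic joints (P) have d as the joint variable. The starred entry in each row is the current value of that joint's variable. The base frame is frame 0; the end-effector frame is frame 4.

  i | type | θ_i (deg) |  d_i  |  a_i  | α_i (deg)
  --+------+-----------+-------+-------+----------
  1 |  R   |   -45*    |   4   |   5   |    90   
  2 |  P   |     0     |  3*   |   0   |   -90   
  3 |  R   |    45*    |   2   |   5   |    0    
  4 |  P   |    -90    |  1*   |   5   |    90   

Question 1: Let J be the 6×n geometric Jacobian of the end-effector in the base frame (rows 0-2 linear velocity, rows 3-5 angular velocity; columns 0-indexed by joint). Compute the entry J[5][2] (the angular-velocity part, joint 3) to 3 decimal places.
axis z_2 = (0.0000,0.0000,1.0000); lever o_n−o_2 = (5.0000,-5.0000,3.0000)
cross product → J_v[:, 2] = (5.0000,5.0000,-0.0000)
J_ω[:, 2] = z_2
entry J[5][2] = 1.0000

1.000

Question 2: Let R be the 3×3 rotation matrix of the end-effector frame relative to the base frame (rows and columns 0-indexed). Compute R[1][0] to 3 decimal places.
End-effector x-axis (col 0 of R) = (0.0000,-1.0000,0.0000)
R[1][0] = -1.0000

-1.000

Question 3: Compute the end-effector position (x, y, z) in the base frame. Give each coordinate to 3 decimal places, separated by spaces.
6.414 -10.657 7.000

after link 1: o_1 = (3.5355, -3.5355, 4.0000)
after link 2: o_2 = (1.4142, -5.6569, 4.0000)
after link 3: o_3 = (6.4142, -5.6569, 6.0000)
after link 4: o_4 = (6.4142, -10.6569, 7.0000)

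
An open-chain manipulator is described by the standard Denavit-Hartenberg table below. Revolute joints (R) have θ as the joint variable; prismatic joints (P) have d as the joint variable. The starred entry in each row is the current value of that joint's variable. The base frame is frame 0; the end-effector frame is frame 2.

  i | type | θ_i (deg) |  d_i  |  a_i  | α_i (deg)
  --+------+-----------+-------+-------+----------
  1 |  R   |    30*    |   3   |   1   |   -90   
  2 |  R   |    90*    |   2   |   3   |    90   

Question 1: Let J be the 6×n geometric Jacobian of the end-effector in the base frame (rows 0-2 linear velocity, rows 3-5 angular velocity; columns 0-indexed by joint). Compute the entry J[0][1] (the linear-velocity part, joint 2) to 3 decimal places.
-2.598

axis z_1 = (-0.5000,0.8660,0.0000); lever o_n−o_1 = (-1.0000,1.7321,-3.0000)
cross product → J_v[:, 1] = (-2.5981,-1.5000,-0.0000)
J_ω[:, 1] = z_1
entry J[0][1] = -2.5981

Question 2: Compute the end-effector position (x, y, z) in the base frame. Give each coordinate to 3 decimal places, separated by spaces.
after link 1: o_1 = (0.8660, 0.5000, 3.0000)
after link 2: o_2 = (-0.1340, 2.2321, 0.0000)

-0.134 2.232 0.000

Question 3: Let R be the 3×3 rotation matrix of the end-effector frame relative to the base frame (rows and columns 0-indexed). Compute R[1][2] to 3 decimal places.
0.500

End-effector z-axis (col 2 of R) = (0.8660,0.5000,0.0000)
R[1][2] = 0.5000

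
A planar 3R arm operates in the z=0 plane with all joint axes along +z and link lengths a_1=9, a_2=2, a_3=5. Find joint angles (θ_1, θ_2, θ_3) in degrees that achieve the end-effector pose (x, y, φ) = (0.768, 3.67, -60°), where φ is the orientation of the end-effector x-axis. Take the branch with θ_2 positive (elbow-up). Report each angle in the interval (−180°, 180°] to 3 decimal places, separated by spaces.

wrist centre = target − a_3·(cos φ, sin φ) = (-1.7320, 8.0001)
cos θ_2 = (67.0019−9²−2²)/(2·9·2) = -0.4999; θ_2 = 119.9966° (elbow-up)
β = atan2(8.0001,-1.7320) = 102.2158°; ψ = atan2(1.7321,8.0001) = 12.2166°
θ_1 = β − ψ = 89.9992°
θ_3 = φ − θ_1 − θ_2 = 90.0042° (wrapped to (-180°,180°])

89.999 119.997 90.004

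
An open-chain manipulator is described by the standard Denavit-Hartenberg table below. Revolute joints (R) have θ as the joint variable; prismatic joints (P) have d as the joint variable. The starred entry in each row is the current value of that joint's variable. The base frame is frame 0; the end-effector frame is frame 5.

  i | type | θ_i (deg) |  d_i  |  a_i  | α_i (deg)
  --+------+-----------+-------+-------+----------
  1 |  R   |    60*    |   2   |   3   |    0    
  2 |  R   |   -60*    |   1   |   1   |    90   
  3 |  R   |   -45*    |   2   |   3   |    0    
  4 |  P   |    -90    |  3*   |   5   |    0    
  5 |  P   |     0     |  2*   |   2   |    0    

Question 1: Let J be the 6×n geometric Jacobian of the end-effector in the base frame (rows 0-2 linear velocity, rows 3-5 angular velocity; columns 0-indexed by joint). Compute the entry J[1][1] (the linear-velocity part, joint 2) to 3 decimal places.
axis z_1 = (0.0000,0.0000,1.0000); lever o_n−o_1 = (-1.8284,-7.0000,-6.0711)
cross product → J_v[:, 1] = (7.0000,-1.8284,0.0000)
J_ω[:, 1] = z_1
entry J[1][1] = -1.8284

-1.828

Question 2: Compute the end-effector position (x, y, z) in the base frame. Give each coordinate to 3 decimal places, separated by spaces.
after link 1: o_1 = (1.5000, 2.5981, 2.0000)
after link 2: o_2 = (2.5000, 2.5981, 3.0000)
after link 3: o_3 = (4.6213, 0.5981, 0.8787)
after link 4: o_4 = (1.0858, -2.4019, -2.6569)
after link 5: o_5 = (-0.3284, -4.4019, -4.0711)

-0.328 -4.402 -4.071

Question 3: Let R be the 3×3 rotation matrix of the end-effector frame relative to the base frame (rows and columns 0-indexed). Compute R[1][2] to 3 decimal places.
-1.000

End-effector z-axis (col 2 of R) = (0.0000,-1.0000,0.0000)
R[1][2] = -1.0000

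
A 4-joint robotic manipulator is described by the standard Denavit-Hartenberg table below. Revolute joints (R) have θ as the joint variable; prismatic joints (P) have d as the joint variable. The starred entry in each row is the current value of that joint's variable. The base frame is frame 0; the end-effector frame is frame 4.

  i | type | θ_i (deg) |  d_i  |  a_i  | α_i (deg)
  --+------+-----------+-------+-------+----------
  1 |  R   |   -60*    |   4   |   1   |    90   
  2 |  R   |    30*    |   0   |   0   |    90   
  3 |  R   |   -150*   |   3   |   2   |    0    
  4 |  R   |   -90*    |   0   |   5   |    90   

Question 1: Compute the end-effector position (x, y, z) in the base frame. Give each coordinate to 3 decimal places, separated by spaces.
after link 1: o_1 = (0.5000, -0.8660, 4.0000)
after link 2: o_2 = (0.5000, -0.8660, 4.0000)
after link 3: o_3 = (1.3660, -0.3660, 0.5359)
after link 4: o_4 = (-3.4665, -0.6561, -0.7141)

-3.467 -0.656 -0.714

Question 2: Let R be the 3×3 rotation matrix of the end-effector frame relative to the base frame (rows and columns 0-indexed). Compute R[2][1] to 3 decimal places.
End-effector y-axis (col 1 of R) = (0.2500,-0.4330,-0.8660)
R[2][1] = -0.8660

-0.866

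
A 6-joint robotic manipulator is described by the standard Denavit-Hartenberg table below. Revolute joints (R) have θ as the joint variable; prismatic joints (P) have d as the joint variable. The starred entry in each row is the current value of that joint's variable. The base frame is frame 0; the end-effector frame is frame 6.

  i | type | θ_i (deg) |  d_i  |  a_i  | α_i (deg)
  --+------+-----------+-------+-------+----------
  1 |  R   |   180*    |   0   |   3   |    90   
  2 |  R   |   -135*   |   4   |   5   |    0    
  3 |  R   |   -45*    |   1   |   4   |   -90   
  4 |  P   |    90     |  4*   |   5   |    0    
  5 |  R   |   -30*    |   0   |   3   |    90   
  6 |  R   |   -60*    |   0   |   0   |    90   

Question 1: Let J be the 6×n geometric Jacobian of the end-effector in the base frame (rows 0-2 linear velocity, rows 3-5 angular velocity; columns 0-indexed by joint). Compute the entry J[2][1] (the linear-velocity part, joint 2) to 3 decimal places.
-9.036

axis z_1 = (0.0000,1.0000,0.0000); lever o_n−o_1 = (9.0355,-2.5981,-7.5355)
cross product → J_v[:, 1] = (-7.5355,0.0000,-9.0355)
J_ω[:, 1] = z_1
entry J[2][1] = -9.0355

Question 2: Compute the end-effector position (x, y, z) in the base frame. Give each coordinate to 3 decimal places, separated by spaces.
after link 1: o_1 = (-3.0000, 0.0000, 0.0000)
after link 2: o_2 = (0.5355, 4.0000, -3.5355)
after link 3: o_3 = (4.5355, 5.0000, -3.5355)
after link 4: o_4 = (4.5355, -0.0000, -7.5355)
after link 5: o_5 = (6.0355, -2.5981, -7.5355)
after link 6: o_6 = (6.0355, -2.5981, -7.5355)

6.036 -2.598 -7.536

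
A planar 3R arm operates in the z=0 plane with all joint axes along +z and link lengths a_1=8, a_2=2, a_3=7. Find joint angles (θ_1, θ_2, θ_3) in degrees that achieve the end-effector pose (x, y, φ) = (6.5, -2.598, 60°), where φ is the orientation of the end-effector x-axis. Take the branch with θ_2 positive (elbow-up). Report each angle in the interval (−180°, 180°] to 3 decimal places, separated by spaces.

wrist centre = target − a_3·(cos φ, sin φ) = (3.0000, -8.6602)
cos θ_2 = (83.9987−8²−2²)/(2·8·2) = 0.5000; θ_2 = 60.0027° (elbow-up)
β = atan2(-8.6602,3.0000) = -70.8932°; ψ = atan2(1.7321,8.9999) = 10.8938°
θ_1 = β − ψ = -81.7870°
θ_3 = φ − θ_1 − θ_2 = 81.7843° (wrapped to (-180°,180°])

-81.787 60.003 81.784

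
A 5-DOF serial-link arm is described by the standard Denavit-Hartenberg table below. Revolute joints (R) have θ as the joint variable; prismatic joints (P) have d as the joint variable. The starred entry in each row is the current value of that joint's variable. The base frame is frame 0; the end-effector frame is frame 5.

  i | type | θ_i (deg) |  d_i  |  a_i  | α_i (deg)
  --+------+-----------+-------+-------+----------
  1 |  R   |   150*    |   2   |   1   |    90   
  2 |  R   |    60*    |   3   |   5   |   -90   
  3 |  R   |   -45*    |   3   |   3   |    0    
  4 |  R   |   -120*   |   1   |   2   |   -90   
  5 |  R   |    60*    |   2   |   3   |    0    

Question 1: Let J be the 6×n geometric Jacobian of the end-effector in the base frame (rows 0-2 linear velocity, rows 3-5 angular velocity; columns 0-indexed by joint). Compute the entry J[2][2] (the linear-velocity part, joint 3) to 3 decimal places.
4.295

axis z_2 = (0.7500,-0.4330,0.5000); lever o_n−o_2 = (3.8522,3.5022,0.0586)
cross product → J_v[:, 2] = (-1.7764,1.8822,4.2947)
J_ω[:, 2] = z_2
entry J[2][2] = 4.2947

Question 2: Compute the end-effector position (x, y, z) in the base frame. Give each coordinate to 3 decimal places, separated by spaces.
after link 1: o_1 = (-0.8660, 0.5000, 2.0000)
after link 2: o_2 = (-1.5311, 4.3481, 6.3301)
after link 3: o_3 = (0.8610, 5.4165, 9.6672)
after link 4: o_4 = (2.7063, 4.9488, 8.4942)
after link 5: o_5 = (2.3211, 7.8502, 6.3887)

2.321 7.850 6.389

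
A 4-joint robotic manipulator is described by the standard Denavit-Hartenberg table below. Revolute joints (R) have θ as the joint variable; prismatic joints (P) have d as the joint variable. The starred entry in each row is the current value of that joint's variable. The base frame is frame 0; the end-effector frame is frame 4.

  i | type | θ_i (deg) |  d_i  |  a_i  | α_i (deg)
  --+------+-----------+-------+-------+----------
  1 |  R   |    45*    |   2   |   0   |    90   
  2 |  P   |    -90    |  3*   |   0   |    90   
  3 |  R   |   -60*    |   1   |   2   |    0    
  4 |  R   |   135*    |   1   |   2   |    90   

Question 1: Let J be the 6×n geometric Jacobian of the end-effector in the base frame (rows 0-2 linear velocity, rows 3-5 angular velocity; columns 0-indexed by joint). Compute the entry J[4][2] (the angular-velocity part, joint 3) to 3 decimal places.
axis z_2 = (-0.7071,-0.7071,-0.0000); lever o_n−o_2 = (-1.2729,-1.5555,-1.5176)
cross product → J_v[:, 2] = (1.0731,-1.0731,0.1998)
J_ω[:, 2] = z_2
entry J[4][2] = -0.7071

-0.707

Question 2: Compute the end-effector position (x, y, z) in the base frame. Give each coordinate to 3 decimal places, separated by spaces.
0.848 -3.677 0.482

after link 1: o_1 = (0.0000, 0.0000, 2.0000)
after link 2: o_2 = (2.1213, -2.1213, 2.0000)
after link 3: o_3 = (0.1895, -1.6037, 1.0000)
after link 4: o_4 = (0.8484, -3.6768, 0.4824)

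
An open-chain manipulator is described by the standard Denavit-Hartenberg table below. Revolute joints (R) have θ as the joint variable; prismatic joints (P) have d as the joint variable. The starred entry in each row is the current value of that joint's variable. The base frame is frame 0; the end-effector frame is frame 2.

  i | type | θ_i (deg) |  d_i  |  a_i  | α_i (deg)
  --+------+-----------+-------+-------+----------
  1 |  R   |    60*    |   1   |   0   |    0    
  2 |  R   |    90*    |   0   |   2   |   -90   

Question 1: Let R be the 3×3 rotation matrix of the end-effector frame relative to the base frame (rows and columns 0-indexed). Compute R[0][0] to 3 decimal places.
End-effector x-axis (col 0 of R) = (-0.8660,0.5000,0.0000)
R[0][0] = -0.8660

-0.866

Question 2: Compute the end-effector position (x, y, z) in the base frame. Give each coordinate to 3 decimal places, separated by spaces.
-1.732 1.000 1.000

after link 1: o_1 = (0.0000, 0.0000, 1.0000)
after link 2: o_2 = (-1.7321, 1.0000, 1.0000)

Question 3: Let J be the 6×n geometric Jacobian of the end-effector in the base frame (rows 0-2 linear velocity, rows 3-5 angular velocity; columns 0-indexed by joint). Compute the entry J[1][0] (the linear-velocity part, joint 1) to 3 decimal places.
-1.732

axis z_0 = ẑ; lever o_n−o_0 = (-1.7321,1.0000,1.0000)
cross product → J_v[:, 0] = (-1.0000,-1.7321,0.0000)
J_ω[:, 0] = z_0
entry J[1][0] = -1.7321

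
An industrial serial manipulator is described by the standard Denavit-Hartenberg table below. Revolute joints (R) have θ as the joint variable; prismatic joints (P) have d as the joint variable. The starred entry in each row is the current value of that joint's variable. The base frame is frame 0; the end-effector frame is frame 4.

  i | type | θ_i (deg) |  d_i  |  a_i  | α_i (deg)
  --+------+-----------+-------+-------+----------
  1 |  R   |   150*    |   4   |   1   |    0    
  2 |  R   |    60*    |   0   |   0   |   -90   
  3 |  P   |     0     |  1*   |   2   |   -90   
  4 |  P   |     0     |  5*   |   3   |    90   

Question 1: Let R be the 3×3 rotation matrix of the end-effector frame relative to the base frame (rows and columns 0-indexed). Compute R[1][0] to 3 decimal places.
End-effector x-axis (col 0 of R) = (-0.8660,-0.5000,0.0000)
R[1][0] = -0.5000

-0.500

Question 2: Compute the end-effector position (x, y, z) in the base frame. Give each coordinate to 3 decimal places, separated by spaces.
after link 1: o_1 = (-0.8660, 0.5000, 4.0000)
after link 2: o_2 = (-0.8660, 0.5000, 4.0000)
after link 3: o_3 = (-2.0981, -1.3660, 4.0000)
after link 4: o_4 = (-4.6962, -2.8660, -1.0000)

-4.696 -2.866 -1.000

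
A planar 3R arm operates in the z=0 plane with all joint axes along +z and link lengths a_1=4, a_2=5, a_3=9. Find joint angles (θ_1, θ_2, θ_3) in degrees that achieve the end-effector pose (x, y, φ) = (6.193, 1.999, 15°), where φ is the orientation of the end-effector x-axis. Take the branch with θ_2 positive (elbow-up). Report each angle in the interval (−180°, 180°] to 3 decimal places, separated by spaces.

90.011 149.995 134.994

wrist centre = target − a_3·(cos φ, sin φ) = (-2.5003, -0.3304)
cos θ_2 = (6.3608−4²−5²)/(2·4·5) = -0.8660; θ_2 = 149.9948° (elbow-up)
β = atan2(-0.3304,-2.5003) = -172.4731°; ψ = atan2(2.5004,-0.3299) = 97.5161°
θ_1 = β − ψ = -269.9892°
θ_3 = φ − θ_1 − θ_2 = 134.9944° (wrapped to (-180°,180°])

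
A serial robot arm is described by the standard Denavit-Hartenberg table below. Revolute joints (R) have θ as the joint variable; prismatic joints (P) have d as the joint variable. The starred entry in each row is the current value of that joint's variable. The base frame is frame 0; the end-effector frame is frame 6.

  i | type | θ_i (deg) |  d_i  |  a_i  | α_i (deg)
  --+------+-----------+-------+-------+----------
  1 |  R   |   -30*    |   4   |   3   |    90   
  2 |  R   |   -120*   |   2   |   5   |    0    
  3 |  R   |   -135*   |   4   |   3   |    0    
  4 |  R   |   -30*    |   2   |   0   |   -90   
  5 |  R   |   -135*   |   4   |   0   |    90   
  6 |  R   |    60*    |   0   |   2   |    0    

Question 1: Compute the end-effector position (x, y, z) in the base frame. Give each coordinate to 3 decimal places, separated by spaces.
after link 1: o_1 = (2.5981, -1.5000, 4.0000)
after link 2: o_2 = (-0.5670, -1.9821, -0.3301)
after link 3: o_3 = (-3.2394, -5.0579, 2.5677)
after link 4: o_4 = (-4.2394, -6.7900, 2.5677)
after link 5: o_5 = (-7.5855, -4.8581, 3.6029)
after link 6: o_6 = (-9.5464, -4.5425, 3.3682)

-9.546 -4.542 3.368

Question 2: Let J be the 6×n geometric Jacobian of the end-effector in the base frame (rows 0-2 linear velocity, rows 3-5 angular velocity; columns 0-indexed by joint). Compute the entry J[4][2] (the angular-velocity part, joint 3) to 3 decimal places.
axis z_2 = (-0.5000,-0.8660,0.0000); lever o_n−o_2 = (-8.9794,-2.5604,3.6983)
cross product → J_v[:, 2] = (-3.2028,1.8492,-6.4962)
J_ω[:, 2] = z_2
entry J[4][2] = -0.8660

-0.866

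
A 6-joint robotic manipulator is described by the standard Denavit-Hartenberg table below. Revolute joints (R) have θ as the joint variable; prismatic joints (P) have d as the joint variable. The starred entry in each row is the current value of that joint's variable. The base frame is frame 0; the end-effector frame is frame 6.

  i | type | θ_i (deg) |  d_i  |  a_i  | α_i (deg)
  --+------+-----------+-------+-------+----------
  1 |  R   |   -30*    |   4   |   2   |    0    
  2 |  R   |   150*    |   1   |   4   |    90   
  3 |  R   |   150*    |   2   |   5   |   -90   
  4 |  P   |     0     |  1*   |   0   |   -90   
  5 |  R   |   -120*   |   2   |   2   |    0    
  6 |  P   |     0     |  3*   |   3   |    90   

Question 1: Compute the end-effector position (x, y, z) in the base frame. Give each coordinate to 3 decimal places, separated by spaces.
-0.451 -3.219 1.634

after link 1: o_1 = (1.7321, -1.0000, 4.0000)
after link 2: o_2 = (-0.2679, 2.4641, 5.0000)
after link 3: o_3 = (3.6292, -0.2859, 7.5000)
after link 4: o_4 = (3.8792, -0.7189, 6.6340)
after link 5: o_5 = (2.1471, -1.7189, 4.6340)
after link 6: o_6 = (-0.4510, -3.2189, 1.6340)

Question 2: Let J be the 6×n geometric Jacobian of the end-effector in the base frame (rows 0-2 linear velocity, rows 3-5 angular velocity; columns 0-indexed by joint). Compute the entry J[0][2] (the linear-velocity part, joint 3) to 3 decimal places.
-1.683

axis z_2 = (0.8660,0.5000,0.0000); lever o_n−o_2 = (-0.1830,-5.6830,-3.3660)
cross product → J_v[:, 2] = (-1.6830,2.9151,-4.8301)
J_ω[:, 2] = z_2
entry J[0][2] = -1.6830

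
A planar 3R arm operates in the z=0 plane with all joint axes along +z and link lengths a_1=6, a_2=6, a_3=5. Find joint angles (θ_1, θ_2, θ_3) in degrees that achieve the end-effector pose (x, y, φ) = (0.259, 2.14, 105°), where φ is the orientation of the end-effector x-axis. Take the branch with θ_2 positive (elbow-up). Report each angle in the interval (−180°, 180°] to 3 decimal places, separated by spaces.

-134.996 150.000 89.996

wrist centre = target − a_3·(cos φ, sin φ) = (1.5531, -2.6896)
cos θ_2 = (9.6462−6²−6²)/(2·6·6) = -0.8660; θ_2 = 149.9999° (elbow-up)
β = atan2(-2.6896,1.5531) = -59.9962°; ψ = atan2(3.0000,0.8039) = 75.0000°
θ_1 = β − ψ = -134.9962°
θ_3 = φ − θ_1 − θ_2 = 89.9962° (wrapped to (-180°,180°])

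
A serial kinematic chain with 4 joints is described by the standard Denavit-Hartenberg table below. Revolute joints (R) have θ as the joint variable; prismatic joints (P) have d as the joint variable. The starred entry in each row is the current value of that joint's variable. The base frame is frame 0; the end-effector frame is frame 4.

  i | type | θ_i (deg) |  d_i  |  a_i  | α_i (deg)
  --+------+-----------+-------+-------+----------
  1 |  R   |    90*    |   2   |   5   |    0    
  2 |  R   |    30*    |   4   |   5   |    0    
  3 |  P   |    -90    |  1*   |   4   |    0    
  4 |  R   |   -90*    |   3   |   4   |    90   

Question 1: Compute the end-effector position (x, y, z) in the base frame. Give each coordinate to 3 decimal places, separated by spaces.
2.964 7.866 10.000

after link 1: o_1 = (0.0000, 5.0000, 2.0000)
after link 2: o_2 = (-2.5000, 9.3301, 6.0000)
after link 3: o_3 = (0.9641, 11.3301, 7.0000)
after link 4: o_4 = (2.9641, 7.8660, 10.0000)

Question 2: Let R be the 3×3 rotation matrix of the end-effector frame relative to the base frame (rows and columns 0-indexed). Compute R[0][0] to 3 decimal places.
End-effector x-axis (col 0 of R) = (0.5000,-0.8660,0.0000)
R[0][0] = 0.5000

0.500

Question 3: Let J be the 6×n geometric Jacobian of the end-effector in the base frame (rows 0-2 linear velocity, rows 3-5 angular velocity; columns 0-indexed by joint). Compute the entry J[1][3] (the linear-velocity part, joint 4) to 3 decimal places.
axis z_3 = (0.0000,0.0000,1.0000); lever o_n−o_3 = (2.0000,-3.4641,3.0000)
cross product → J_v[:, 3] = (3.4641,2.0000,-0.0000)
J_ω[:, 3] = z_3
entry J[1][3] = 2.0000

2.000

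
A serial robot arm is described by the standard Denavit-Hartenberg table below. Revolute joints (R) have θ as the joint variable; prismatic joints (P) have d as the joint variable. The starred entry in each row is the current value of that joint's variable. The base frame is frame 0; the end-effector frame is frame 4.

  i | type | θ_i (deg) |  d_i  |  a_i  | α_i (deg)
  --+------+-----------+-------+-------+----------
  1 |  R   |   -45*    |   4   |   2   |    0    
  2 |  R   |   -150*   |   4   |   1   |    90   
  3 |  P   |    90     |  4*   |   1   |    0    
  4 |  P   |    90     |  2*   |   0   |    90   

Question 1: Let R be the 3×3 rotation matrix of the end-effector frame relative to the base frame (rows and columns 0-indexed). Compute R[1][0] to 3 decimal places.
-0.259

End-effector x-axis (col 0 of R) = (0.9659,-0.2588,0.0000)
R[1][0] = -0.2588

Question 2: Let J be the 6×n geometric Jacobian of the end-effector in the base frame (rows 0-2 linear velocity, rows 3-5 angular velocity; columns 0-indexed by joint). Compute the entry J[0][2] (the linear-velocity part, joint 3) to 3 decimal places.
0.259

prismatic axis z_2 = (0.2588,0.9659,0.0000)
J_v[:, 2] = z_2; J_ω[:, 2] = (0,0,0)
entry J[0][2] = 0.2588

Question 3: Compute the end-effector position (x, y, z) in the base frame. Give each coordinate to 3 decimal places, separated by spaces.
after link 1: o_1 = (1.4142, -1.4142, 4.0000)
after link 2: o_2 = (0.4483, -1.1554, 8.0000)
after link 3: o_3 = (1.4836, 2.7083, 9.0000)
after link 4: o_4 = (2.0012, 4.6402, 9.0000)

2.001 4.640 9.000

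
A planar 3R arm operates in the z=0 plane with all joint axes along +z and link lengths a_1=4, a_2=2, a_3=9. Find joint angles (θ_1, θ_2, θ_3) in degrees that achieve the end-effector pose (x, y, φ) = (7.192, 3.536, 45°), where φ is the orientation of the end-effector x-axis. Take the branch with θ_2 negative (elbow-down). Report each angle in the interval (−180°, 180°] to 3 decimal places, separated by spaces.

-45.008 -135.017 -134.976

wrist centre = target − a_3·(cos φ, sin φ) = (0.8280, -2.8280)
cos θ_2 = (8.6830−4²−2²)/(2·4·2) = -0.7073; θ_2 = -135.0166° (elbow-down)
β = atan2(-2.8280,0.8280) = -73.6797°; ψ = atan2(-1.4138,2.5854) = -28.6719°
θ_1 = β − ψ = -45.0079°
θ_3 = φ − θ_1 − θ_2 = -134.9755° (wrapped to (-180°,180°])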